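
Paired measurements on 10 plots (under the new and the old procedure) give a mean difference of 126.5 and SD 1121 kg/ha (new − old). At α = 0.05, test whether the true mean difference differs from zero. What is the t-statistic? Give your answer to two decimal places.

0.36

H0: μ_d = 0; H1: μ_d ≠ 0 (paired t-test on the differences, two-sided).
t = d̄/(s_d/√n) = 126.5/(1121/√10) = 0.36
df = n − 1 = 9
Two-sided p-value ≈ 0.7294
Since p ≈ 0.7294 > α = 0.05, fail to reject H0; the evidence is not statistically significant.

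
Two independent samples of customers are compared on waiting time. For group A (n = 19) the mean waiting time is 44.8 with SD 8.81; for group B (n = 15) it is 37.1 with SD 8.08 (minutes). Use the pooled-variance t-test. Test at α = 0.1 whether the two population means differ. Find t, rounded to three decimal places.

Let group 1 = group A, group 2 = group B. H0: μ_1 = μ_2; H1: μ_1 ≠ μ_2 (two-sample pooled-variance t-test, two-sided).
s_p² = [(19−1)·8.81² + (15−1)·8.08²]/(19+15−2) = 72.2219
t = (44.8 − 37.1)/√[72.2219·(1/19 + 1/15)] = 2.623
df = n₁ + n₂ − 2 = 32
Two-sided p-value ≈ 0.013
Since p ≈ 0.013 < α = 0.1, reject H0; the data support H1.

2.623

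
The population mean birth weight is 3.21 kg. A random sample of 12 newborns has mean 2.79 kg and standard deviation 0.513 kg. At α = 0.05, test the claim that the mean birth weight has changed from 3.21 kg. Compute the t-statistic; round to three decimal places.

H0: μ = 3.21; H1: μ ≠ 3.21 (one-sample t-test, two-sided).
t = (x̄ − μ₀)/(s/√n) = (2.79 − 3.21)/(0.513/√12) = -2.836
df = n − 1 = 11
Two-sided p-value ≈ 0.016
Since p ≈ 0.016 < α = 0.05, reject H0; the evidence is statistically significant.

-2.836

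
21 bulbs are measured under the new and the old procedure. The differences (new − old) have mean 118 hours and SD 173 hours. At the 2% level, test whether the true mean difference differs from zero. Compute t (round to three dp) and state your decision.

H0: μ_d = 0; H1: μ_d ≠ 0 (paired t-test on the differences, two-sided).
t = d̄/(s_d/√n) = 118/(173/√21) = 3.126
df = n − 1 = 20
Two-sided p-value ≈ 0.005
Since p ≈ 0.005 < α = 0.02, reject H0; the data support H1.

t = 3.126; reject H0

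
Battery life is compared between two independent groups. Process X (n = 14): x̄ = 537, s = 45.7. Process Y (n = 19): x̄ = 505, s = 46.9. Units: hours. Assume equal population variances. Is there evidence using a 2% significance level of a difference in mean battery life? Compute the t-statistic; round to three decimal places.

1.958

Let group 1 = process X, group 2 = process Y. H0: μ_1 = μ_2; H1: μ_1 ≠ μ_2 (two-sample pooled-variance t-test, two-sided).
s_p² = [(14−1)·45.7² + (19−1)·46.9²]/(14+19−2) = 2153.01
t = (537 − 505)/√[2153.01·(1/14 + 1/19)] = 1.958
df = n₁ + n₂ − 2 = 31
Two-sided p-value ≈ 0.0593
Since p ≈ 0.0593 > α = 0.02, fail to reject H0; the data do not provide sufficient evidence against H0.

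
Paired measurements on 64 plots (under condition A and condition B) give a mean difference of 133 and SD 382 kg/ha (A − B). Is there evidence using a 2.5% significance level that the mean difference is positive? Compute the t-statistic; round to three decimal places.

H0: μ_d = 0; H1: μ_d > 0 (paired t-test on the differences, right-tailed).
t = d̄/(s_d/√n) = 133/(382/√64) = 2.785
df = n − 1 = 63
p-value = P(T ≥ 2.785) ≈ 0.004
Since p ≈ 0.004 < α = 0.025, reject H0; the data support H1.

2.785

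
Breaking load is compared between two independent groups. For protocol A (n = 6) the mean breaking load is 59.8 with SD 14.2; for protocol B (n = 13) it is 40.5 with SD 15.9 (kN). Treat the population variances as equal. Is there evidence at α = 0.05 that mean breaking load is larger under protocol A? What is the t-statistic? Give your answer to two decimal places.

2.54

Let group 1 = protocol A, group 2 = protocol B. H0: μ_1 = μ_2; H1: μ_1 > μ_2 (two-sample pooled-variance t-test, right-tailed).
s_p² = [(6−1)·14.2² + (13−1)·15.9²]/(6+13−2) = 237.76
t = (59.8 − 40.5)/√[237.76·(1/6 + 1/13)] = 2.54
df = n₁ + n₂ − 2 = 17
p-value = P(T ≥ 2.54) ≈ 0.0107
Since p ≈ 0.0107 < α = 0.05, reject H0; the evidence is statistically significant.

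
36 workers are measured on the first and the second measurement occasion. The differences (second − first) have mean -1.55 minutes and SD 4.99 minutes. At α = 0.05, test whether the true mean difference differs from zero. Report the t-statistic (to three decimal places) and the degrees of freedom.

t = -1.864, df = 35

H0: μ_d = 0; H1: μ_d ≠ 0 (paired t-test on the differences, two-sided).
t = d̄/(s_d/√n) = -1.55/(4.99/√36) = -1.864
df = n − 1 = 35
Two-sided p-value ≈ 0.071
Since p ≈ 0.071 > α = 0.05, fail to reject H0; the data do not provide sufficient evidence against H0.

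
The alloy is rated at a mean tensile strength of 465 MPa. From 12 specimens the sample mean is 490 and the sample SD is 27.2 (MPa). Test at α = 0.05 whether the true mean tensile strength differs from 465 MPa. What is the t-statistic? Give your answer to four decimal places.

3.1839

H0: μ = 465; H1: μ ≠ 465 (one-sample t-test, two-sided).
t = (x̄ − μ₀)/(s/√n) = (490 − 465)/(27.2/√12) = 3.1839
df = n − 1 = 11
Two-sided p-value ≈ 0.009
Since p ≈ 0.009 < α = 0.05, reject H0; the data support H1.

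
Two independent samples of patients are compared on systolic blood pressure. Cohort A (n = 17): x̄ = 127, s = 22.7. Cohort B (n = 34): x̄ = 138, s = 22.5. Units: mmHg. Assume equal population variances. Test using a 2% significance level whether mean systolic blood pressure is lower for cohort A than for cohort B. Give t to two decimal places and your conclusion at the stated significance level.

Let group 1 = cohort A, group 2 = cohort B. H0: μ_1 = μ_2; H1: μ_1 < μ_2 (two-sample pooled-variance t-test, left-tailed).
s_p² = [(17−1)·22.7² + (34−1)·22.5²]/(17+34−2) = 509.202
t = (127 − 138)/√[509.202·(1/17 + 1/34)] = -1.64
df = n₁ + n₂ − 2 = 49
p-value = P(T ≤ -1.64) ≈ 0.054
Since p ≈ 0.054 > α = 0.02, fail to reject H0; the data do not provide sufficient evidence against H0.

t = -1.64; fail to reject H0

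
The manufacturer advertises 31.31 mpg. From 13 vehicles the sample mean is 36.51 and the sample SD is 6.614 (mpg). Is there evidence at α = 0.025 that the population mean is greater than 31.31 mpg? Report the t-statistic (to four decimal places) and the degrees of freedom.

t = 2.8347, df = 12

H0: μ = 31.31; H1: μ > 31.31 (one-sample t-test, right-tailed).
t = (x̄ − μ₀)/(s/√n) = (36.51 − 31.31)/(6.614/√13) = 2.8347
df = n − 1 = 12
p-value = P(T ≥ 2.8347) ≈ 0.008
Since p ≈ 0.008 < α = 0.025, reject H0; the evidence is statistically significant.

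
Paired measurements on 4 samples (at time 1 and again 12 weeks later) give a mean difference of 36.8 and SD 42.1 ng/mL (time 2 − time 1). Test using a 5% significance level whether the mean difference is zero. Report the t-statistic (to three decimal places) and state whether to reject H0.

t = 1.748; fail to reject H0

H0: μ_d = 0; H1: μ_d ≠ 0 (paired t-test on the differences, two-sided).
t = d̄/(s_d/√n) = 36.8/(42.1/√4) = 1.748
df = n − 1 = 3
Two-sided p-value ≈ 0.1787
Since p ≈ 0.1787 > α = 0.05, fail to reject H0; the data do not provide sufficient evidence against H0.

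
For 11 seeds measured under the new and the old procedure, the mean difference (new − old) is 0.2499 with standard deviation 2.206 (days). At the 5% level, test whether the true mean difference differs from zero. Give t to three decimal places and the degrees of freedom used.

t = 0.376, df = 10

H0: μ_d = 0; H1: μ_d ≠ 0 (paired t-test on the differences, two-sided).
t = d̄/(s_d/√n) = 0.2499/(2.206/√11) = 0.376
df = n − 1 = 10
Two-sided p-value ≈ 0.715
Since p ≈ 0.715 > α = 0.05, fail to reject H0; the evidence is not statistically significant.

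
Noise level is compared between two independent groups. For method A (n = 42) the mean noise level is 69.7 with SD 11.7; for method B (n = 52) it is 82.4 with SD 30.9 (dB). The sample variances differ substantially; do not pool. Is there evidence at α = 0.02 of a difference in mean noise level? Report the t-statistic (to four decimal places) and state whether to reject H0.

Let group 1 = method A, group 2 = method B. H0: μ_1 = μ_2; H1: μ_1 ≠ μ_2 (Welch's two-sample t-test, two-sided).
t = (x̄_1 − x̄_2)/√(s_1²/n_1 + s_2²/n_2) = (69.7 − 82.4)/√(11.7²/42 + 30.9²/52) = -2.7313
Welch–Satterthwaite df ≈ 68.05
Two-sided p-value ≈ 0.0080
Since p ≈ 0.0080 < α = 0.02, reject H0; the data support H1.

t = -2.7313; reject H0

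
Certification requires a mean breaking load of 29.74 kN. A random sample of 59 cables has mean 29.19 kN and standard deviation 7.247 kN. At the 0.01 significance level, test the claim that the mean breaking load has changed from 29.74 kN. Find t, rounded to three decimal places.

H0: μ = 29.74; H1: μ ≠ 29.74 (one-sample t-test, two-sided).
t = (x̄ − μ₀)/(s/√n) = (29.19 − 29.74)/(7.247/√59) = -0.583
df = n − 1 = 58
Two-sided p-value ≈ 0.562
Since p ≈ 0.562 > α = 0.01, fail to reject H0; the evidence is not statistically significant.

-0.583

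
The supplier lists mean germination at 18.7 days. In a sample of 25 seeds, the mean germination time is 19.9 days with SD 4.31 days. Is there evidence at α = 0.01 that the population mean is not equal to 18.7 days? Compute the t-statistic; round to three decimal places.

H0: μ = 18.7; H1: μ ≠ 18.7 (one-sample t-test, two-sided).
t = (x̄ − μ₀)/(s/√n) = (19.9 − 18.7)/(4.31/√25) = 1.392
df = n − 1 = 24
Two-sided p-value ≈ 0.1767
Since p ≈ 0.1767 > α = 0.01, fail to reject H0; the evidence is not statistically significant.

1.392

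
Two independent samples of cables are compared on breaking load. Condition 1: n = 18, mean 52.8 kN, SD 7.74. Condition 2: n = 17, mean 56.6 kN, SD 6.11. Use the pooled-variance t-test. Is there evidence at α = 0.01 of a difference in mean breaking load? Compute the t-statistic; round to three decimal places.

-1.606

Let group 1 = condition 1, group 2 = condition 2. H0: μ_1 = μ_2; H1: μ_1 ≠ μ_2 (two-sample pooled-variance t-test, two-sided).
s_p² = [(18−1)·7.74² + (17−1)·6.11²]/(18+17−2) = 48.9619
t = (52.8 − 56.6)/√[48.9619·(1/18 + 1/17)] = -1.606
df = n₁ + n₂ − 2 = 33
Two-sided p-value ≈ 0.1179
Since p ≈ 0.1179 > α = 0.01, fail to reject H0; the evidence is not statistically significant.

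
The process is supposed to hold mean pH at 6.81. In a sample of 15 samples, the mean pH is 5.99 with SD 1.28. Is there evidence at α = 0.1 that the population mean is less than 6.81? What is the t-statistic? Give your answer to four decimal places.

H0: μ = 6.81; H1: μ < 6.81 (one-sample t-test, left-tailed).
t = (x̄ − μ₀)/(s/√n) = (5.99 − 6.81)/(1.28/√15) = -2.4811
df = n − 1 = 14
p-value = P(T ≤ -2.4811) ≈ 0.0132
Since p ≈ 0.0132 < α = 0.1, reject H0; the data support H1.

-2.4811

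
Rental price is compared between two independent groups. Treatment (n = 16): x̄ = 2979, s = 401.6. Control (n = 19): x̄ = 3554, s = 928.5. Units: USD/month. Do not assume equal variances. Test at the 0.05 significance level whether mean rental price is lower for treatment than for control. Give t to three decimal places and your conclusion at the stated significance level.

t = -2.442; reject H0

Let group 1 = treatment, group 2 = control. H0: μ_1 = μ_2; H1: μ_1 < μ_2 (Welch's two-sample t-test, left-tailed).
t = (x̄_1 − x̄_2)/√(s_1²/n_1 + s_2²/n_2) = (2979 − 3554)/√(401.6²/16 + 928.5²/19) = -2.442
Welch–Satterthwaite df ≈ 25.38
p-value = P(T ≤ -2.442) ≈ 0.011
Since p ≈ 0.011 < α = 0.05, reject H0; the evidence is statistically significant.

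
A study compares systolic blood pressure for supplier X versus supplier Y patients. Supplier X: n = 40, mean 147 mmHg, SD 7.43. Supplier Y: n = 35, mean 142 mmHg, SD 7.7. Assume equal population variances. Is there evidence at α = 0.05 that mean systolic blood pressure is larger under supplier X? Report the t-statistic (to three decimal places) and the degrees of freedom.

t = 2.859, df = 73

Let group 1 = supplier X, group 2 = supplier Y. H0: μ_1 = μ_2; H1: μ_1 > μ_2 (two-sample pooled-variance t-test, right-tailed).
s_p² = [(40−1)·7.43² + (35−1)·7.7²]/(40+35−2) = 57.1075
t = (147 − 142)/√[57.1075·(1/40 + 1/35)] = 2.859
df = n₁ + n₂ − 2 = 73
p-value = P(T ≥ 2.859) ≈ 0.0028
Since p ≈ 0.0028 < α = 0.05, reject H0; the data support H1.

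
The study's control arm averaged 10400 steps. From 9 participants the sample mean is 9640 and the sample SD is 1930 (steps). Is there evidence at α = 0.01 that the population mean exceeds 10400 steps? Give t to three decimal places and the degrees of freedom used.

t = -1.181, df = 8

H0: μ = 10400; H1: μ > 10400 (one-sample t-test, right-tailed).
t = (x̄ − μ₀)/(s/√n) = (9640 − 10400)/(1930/√9) = -1.181
df = n − 1 = 8
p-value = P(T ≥ -1.181) ≈ 0.864
Since p ≈ 0.864 > α = 0.01, fail to reject H0; the data do not provide sufficient evidence against H0.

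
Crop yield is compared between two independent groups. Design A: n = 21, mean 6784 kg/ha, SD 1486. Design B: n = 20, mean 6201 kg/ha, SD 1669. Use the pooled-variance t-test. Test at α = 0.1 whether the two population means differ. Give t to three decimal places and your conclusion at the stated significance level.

Let group 1 = design A, group 2 = design B. H0: μ_1 = μ_2; H1: μ_1 ≠ μ_2 (two-sample pooled-variance t-test, two-sided).
s_p² = [(21−1)·1486² + (20−1)·1669²]/(21+20−2) = 2489480
t = (6784 − 6201)/√[2489480·(1/21 + 1/20)] = 1.183
df = n₁ + n₂ − 2 = 39
Two-sided p-value ≈ 0.2441
Since p ≈ 0.2441 > α = 0.1, fail to reject H0; the evidence is not statistically significant.

t = 1.183; fail to reject H0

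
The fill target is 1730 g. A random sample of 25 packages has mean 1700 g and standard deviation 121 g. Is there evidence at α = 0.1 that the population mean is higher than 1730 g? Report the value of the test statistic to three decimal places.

-1.240

H0: μ = 1730; H1: μ > 1730 (one-sample t-test, right-tailed).
t = (x̄ − μ₀)/(s/√n) = (1700 − 1730)/(121/√25) = -1.240
df = n − 1 = 24
p-value = P(T ≥ -1.240) ≈ 0.886
Since p ≈ 0.886 > α = 0.1, fail to reject H0; the evidence is not statistically significant.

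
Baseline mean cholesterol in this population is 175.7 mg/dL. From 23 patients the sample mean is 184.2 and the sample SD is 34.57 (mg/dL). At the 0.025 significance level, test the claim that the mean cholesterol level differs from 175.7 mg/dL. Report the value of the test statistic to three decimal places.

1.179

H0: μ = 175.7; H1: μ ≠ 175.7 (one-sample t-test, two-sided).
t = (x̄ − μ₀)/(s/√n) = (184.2 − 175.7)/(34.57/√23) = 1.179
df = n − 1 = 22
Two-sided p-value ≈ 0.251
Since p ≈ 0.251 > α = 0.025, fail to reject H0; the evidence is not statistically significant.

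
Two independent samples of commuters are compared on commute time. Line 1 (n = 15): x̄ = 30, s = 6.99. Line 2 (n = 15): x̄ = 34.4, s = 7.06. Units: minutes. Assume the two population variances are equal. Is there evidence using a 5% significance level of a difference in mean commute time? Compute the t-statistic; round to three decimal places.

-1.715

Let group 1 = line 1, group 2 = line 2. H0: μ_1 = μ_2; H1: μ_1 ≠ μ_2 (two-sample pooled-variance t-test, two-sided).
s_p² = [(15−1)·6.99² + (15−1)·7.06²]/(15+15−2) = 49.3518
t = (30 − 34.4)/√[49.3518·(1/15 + 1/15)] = -1.715
df = n₁ + n₂ − 2 = 28
Two-sided p-value ≈ 0.0973
Since p ≈ 0.0973 > α = 0.05, fail to reject H0; the data do not provide sufficient evidence against H0.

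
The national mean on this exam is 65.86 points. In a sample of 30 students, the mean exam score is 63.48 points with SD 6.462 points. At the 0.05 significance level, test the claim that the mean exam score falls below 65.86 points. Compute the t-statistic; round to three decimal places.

H0: μ = 65.86; H1: μ < 65.86 (one-sample t-test, left-tailed).
t = (x̄ − μ₀)/(s/√n) = (63.48 − 65.86)/(6.462/√30) = -2.017
df = n − 1 = 29
p-value = P(T ≤ -2.017) ≈ 0.0265
Since p ≈ 0.0265 < α = 0.05, reject H0; the evidence is statistically significant.

-2.017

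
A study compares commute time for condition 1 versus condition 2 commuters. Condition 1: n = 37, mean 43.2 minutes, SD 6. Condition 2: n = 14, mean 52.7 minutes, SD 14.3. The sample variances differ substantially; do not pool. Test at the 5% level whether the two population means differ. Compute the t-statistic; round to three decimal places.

-2.407

Let group 1 = condition 1, group 2 = condition 2. H0: μ_1 = μ_2; H1: μ_1 ≠ μ_2 (Welch's two-sample t-test, two-sided).
t = (x̄_1 − x̄_2)/√(s_1²/n_1 + s_2²/n_2) = (43.2 − 52.7)/√(6²/37 + 14.3²/14) = -2.407
Welch–Satterthwaite df ≈ 14.77
Two-sided p-value ≈ 0.030
Since p ≈ 0.030 < α = 0.05, reject H0; the evidence is statistically significant.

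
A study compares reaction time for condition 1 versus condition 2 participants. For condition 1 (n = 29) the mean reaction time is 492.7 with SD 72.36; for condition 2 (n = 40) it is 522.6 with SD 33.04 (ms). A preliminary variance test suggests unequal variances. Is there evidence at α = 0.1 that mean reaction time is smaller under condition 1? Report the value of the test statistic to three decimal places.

Let group 1 = condition 1, group 2 = condition 2. H0: μ_1 = μ_2; H1: μ_1 < μ_2 (Welch's two-sample t-test, left-tailed).
t = (x̄_1 − x̄_2)/√(s_1²/n_1 + s_2²/n_2) = (492.7 − 522.6)/√(72.36²/29 + 33.04²/40) = -2.074
Welch–Satterthwaite df ≈ 36.51
p-value = P(T ≤ -2.074) ≈ 0.0226
Since p ≈ 0.0226 < α = 0.1, reject H0; the data support H1.

-2.074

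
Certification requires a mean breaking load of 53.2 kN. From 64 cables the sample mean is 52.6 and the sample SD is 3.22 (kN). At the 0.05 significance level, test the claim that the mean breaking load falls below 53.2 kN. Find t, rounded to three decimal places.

-1.491

H0: μ = 53.2; H1: μ < 53.2 (one-sample t-test, left-tailed).
t = (x̄ − μ₀)/(s/√n) = (52.6 − 53.2)/(3.22/√64) = -1.491
df = n − 1 = 63
p-value = P(T ≤ -1.491) ≈ 0.0705
Since p ≈ 0.0705 > α = 0.05, fail to reject H0; the evidence is not statistically significant.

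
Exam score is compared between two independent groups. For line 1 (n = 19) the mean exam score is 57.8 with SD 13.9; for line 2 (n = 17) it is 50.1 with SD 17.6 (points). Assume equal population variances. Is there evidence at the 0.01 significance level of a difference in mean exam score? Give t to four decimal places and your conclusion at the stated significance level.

Let group 1 = line 1, group 2 = line 2. H0: μ_1 = μ_2; H1: μ_1 ≠ μ_2 (two-sample pooled-variance t-test, two-sided).
s_p² = [(19−1)·13.9² + (17−1)·17.6²]/(19+17−2) = 248.057
t = (57.8 − 50.1)/√[248.057·(1/19 + 1/17)] = 1.4644
df = n₁ + n₂ − 2 = 34
Two-sided p-value ≈ 0.152
Since p ≈ 0.152 > α = 0.01, fail to reject H0; the evidence is not statistically significant.

t = 1.4644; fail to reject H0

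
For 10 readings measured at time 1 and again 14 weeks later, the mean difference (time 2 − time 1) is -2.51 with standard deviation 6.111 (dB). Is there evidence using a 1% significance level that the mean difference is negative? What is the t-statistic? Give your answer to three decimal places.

H0: μ_d = 0; H1: μ_d < 0 (paired t-test on the differences, left-tailed).
t = d̄/(s_d/√n) = -2.51/(6.111/√10) = -1.299
df = n − 1 = 9
p-value = P(T ≤ -1.299) ≈ 0.1131
Since p ≈ 0.1131 > α = 0.01, fail to reject H0; the data do not provide sufficient evidence against H0.

-1.299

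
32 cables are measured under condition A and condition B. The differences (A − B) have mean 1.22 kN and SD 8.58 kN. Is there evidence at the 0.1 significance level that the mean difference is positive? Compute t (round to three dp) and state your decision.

t = 0.804; fail to reject H0

H0: μ_d = 0; H1: μ_d > 0 (paired t-test on the differences, right-tailed).
t = d̄/(s_d/√n) = 1.22/(8.58/√32) = 0.804
df = n − 1 = 31
p-value = P(T ≥ 0.804) ≈ 0.214
Since p ≈ 0.214 > α = 0.1, fail to reject H0; the data do not provide sufficient evidence against H0.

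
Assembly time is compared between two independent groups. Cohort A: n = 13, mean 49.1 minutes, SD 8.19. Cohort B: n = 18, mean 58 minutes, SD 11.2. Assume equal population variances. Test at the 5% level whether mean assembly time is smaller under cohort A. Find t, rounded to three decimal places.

Let group 1 = cohort A, group 2 = cohort B. H0: μ_1 = μ_2; H1: μ_1 < μ_2 (two-sample pooled-variance t-test, left-tailed).
s_p² = [(13−1)·8.19² + (18−1)·11.2²]/(13+18−2) = 101.289
t = (49.1 − 58)/√[101.289·(1/13 + 1/18)] = -2.430
df = n₁ + n₂ − 2 = 29
p-value = P(T ≤ -2.430) ≈ 0.0108
Since p ≈ 0.0108 < α = 0.05, reject H0; the data support H1.

-2.430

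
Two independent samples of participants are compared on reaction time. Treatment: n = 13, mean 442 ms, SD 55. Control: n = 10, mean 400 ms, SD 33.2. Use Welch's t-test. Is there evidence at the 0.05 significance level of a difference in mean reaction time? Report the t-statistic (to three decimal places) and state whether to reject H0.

Let group 1 = treatment, group 2 = control. H0: μ_1 = μ_2; H1: μ_1 ≠ μ_2 (Welch's two-sample t-test, two-sided).
t = (x̄_1 − x̄_2)/√(s_1²/n_1 + s_2²/n_2) = (442 − 400)/√(55²/13 + 33.2²/10) = 2.268
Welch–Satterthwaite df ≈ 20.06
Two-sided p-value ≈ 0.035
Since p ≈ 0.035 < α = 0.05, reject H0; the data support H1.

t = 2.268; reject H0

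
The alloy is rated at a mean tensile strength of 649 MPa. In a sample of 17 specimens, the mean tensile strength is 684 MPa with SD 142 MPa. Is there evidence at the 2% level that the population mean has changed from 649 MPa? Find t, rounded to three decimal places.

H0: μ = 649; H1: μ ≠ 649 (one-sample t-test, two-sided).
t = (x̄ − μ₀)/(s/√n) = (684 − 649)/(142/√17) = 1.016
df = n − 1 = 16
Two-sided p-value ≈ 0.3246
Since p ≈ 0.3246 > α = 0.02, fail to reject H0; the data do not provide sufficient evidence against H0.

1.016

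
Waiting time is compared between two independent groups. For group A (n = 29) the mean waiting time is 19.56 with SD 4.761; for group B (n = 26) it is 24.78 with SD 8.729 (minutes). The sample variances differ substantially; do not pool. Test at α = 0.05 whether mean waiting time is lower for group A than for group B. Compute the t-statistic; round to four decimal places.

-2.7093

Let group 1 = group A, group 2 = group B. H0: μ_1 = μ_2; H1: μ_1 < μ_2 (Welch's two-sample t-test, left-tailed).
t = (x̄_1 − x̄_2)/√(s_1²/n_1 + s_2²/n_2) = (19.56 − 24.78)/√(4.761²/29 + 8.729²/26) = -2.7093
Welch–Satterthwaite df ≈ 37.72
p-value = P(T ≤ -2.7093) ≈ 0.0050
Since p ≈ 0.0050 < α = 0.05, reject H0; the evidence is statistically significant.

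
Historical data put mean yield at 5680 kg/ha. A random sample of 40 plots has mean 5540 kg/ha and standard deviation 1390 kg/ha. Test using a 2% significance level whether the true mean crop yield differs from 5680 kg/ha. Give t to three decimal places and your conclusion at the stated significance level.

H0: μ = 5680; H1: μ ≠ 5680 (one-sample t-test, two-sided).
t = (x̄ − μ₀)/(s/√n) = (5540 − 5680)/(1390/√40) = -0.637
df = n − 1 = 39
Two-sided p-value ≈ 0.5278
Since p ≈ 0.5278 > α = 0.02, fail to reject H0; the data do not provide sufficient evidence against H0.

t = -0.637; fail to reject H0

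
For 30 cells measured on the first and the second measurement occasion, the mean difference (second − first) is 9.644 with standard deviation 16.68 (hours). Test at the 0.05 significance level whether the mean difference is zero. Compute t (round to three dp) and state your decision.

H0: μ_d = 0; H1: μ_d ≠ 0 (paired t-test on the differences, two-sided).
t = d̄/(s_d/√n) = 9.644/(16.68/√30) = 3.167
df = n − 1 = 29
Two-sided p-value ≈ 0.004
Since p ≈ 0.004 < α = 0.05, reject H0; the data support H1.

t = 3.167; reject H0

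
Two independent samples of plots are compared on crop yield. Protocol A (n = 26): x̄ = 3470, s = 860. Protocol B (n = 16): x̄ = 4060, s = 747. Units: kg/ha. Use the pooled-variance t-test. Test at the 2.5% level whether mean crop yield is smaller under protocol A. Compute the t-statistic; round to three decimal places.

Let group 1 = protocol A, group 2 = protocol B. H0: μ_1 = μ_2; H1: μ_1 < μ_2 (two-sample pooled-variance t-test, left-tailed).
s_p² = [(26−1)·860² + (16−1)·747²]/(26+16−2) = 671503
t = (3470 − 4060)/√[671503·(1/26 + 1/16)] = -2.266
df = n₁ + n₂ − 2 = 40
p-value = P(T ≤ -2.266) ≈ 0.0145
Since p ≈ 0.0145 < α = 0.025, reject H0; the evidence is statistically significant.

-2.266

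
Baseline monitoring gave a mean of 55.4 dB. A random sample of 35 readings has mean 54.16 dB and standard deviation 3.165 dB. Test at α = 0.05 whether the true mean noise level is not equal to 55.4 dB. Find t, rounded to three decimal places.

-2.318

H0: μ = 55.4; H1: μ ≠ 55.4 (one-sample t-test, two-sided).
t = (x̄ − μ₀)/(s/√n) = (54.16 − 55.4)/(3.165/√35) = -2.318
df = n − 1 = 34
Two-sided p-value ≈ 0.027
Since p ≈ 0.027 < α = 0.05, reject H0; the evidence is statistically significant.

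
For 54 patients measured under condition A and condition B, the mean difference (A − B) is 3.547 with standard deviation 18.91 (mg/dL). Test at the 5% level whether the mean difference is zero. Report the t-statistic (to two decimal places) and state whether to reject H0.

H0: μ_d = 0; H1: μ_d ≠ 0 (paired t-test on the differences, two-sided).
t = d̄/(s_d/√n) = 3.547/(18.91/√54) = 1.38
df = n − 1 = 53
Two-sided p-value ≈ 0.174
Since p ≈ 0.174 > α = 0.05, fail to reject H0; the evidence is not statistically significant.

t = 1.38; fail to reject H0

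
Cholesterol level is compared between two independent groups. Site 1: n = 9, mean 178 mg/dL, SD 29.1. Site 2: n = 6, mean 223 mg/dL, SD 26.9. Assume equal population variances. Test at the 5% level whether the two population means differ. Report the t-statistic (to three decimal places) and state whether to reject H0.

t = -3.020; reject H0

Let group 1 = site 1, group 2 = site 2. H0: μ_1 = μ_2; H1: μ_1 ≠ μ_2 (two-sample pooled-variance t-test, two-sided).
s_p² = [(9−1)·29.1² + (6−1)·26.9²]/(9+6−2) = 799.425
t = (178 − 223)/√[799.425·(1/9 + 1/6)] = -3.020
df = n₁ + n₂ − 2 = 13
Two-sided p-value ≈ 0.0099
Since p ≈ 0.0099 < α = 0.05, reject H0; the evidence is statistically significant.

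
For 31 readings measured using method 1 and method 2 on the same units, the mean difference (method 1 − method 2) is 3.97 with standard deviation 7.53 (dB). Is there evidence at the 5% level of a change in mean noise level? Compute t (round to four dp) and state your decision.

H0: μ_d = 0; H1: μ_d ≠ 0 (paired t-test on the differences, two-sided).
t = d̄/(s_d/√n) = 3.97/(7.53/√31) = 2.9355
df = n − 1 = 30
Two-sided p-value ≈ 0.006
Since p ≈ 0.006 < α = 0.05, reject H0; the data support H1.

t = 2.9355; reject H0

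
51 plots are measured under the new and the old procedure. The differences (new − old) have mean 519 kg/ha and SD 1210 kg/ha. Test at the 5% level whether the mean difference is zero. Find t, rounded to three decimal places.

3.063

H0: μ_d = 0; H1: μ_d ≠ 0 (paired t-test on the differences, two-sided).
t = d̄/(s_d/√n) = 519/(1210/√51) = 3.063
df = n − 1 = 50
Two-sided p-value ≈ 0.0035
Since p ≈ 0.0035 < α = 0.05, reject H0; the data support H1.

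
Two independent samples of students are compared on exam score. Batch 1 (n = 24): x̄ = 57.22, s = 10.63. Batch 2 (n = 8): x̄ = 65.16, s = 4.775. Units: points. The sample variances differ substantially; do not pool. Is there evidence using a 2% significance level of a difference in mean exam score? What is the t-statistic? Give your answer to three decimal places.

-2.888

Let group 1 = batch 1, group 2 = batch 2. H0: μ_1 = μ_2; H1: μ_1 ≠ μ_2 (Welch's two-sample t-test, two-sided).
t = (x̄_1 − x̄_2)/√(s_1²/n_1 + s_2²/n_2) = (57.22 − 65.16)/√(10.63²/24 + 4.775²/8) = -2.888
Welch–Satterthwaite df ≈ 26.89
Two-sided p-value ≈ 0.008
Since p ≈ 0.008 < α = 0.02, reject H0; the data support H1.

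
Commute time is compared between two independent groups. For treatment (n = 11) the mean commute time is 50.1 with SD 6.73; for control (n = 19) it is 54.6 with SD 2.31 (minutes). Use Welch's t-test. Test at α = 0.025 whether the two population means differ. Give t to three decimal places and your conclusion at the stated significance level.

Let group 1 = treatment, group 2 = control. H0: μ_1 = μ_2; H1: μ_1 ≠ μ_2 (Welch's two-sample t-test, two-sided).
t = (x̄_1 − x̄_2)/√(s_1²/n_1 + s_2²/n_2) = (50.1 − 54.6)/√(6.73²/11 + 2.31²/19) = -2.146
Welch–Satterthwaite df ≈ 11.38
Two-sided p-value ≈ 0.054
Since p ≈ 0.054 > α = 0.025, fail to reject H0; the data do not provide sufficient evidence against H0.

t = -2.146; fail to reject H0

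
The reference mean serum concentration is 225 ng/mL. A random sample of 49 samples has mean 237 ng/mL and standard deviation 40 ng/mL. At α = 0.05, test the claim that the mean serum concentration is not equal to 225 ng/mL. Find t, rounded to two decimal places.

H0: μ = 225; H1: μ ≠ 225 (one-sample t-test, two-sided).
t = (x̄ − μ₀)/(s/√n) = (237 − 225)/(40/√49) = 2.10
df = n − 1 = 48
Two-sided p-value ≈ 0.0410
Since p ≈ 0.0410 < α = 0.05, reject H0; the evidence is statistically significant.

2.10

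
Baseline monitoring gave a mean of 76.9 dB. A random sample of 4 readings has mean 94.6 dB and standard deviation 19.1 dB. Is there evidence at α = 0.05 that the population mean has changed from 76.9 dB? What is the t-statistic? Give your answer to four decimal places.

H0: μ = 76.9; H1: μ ≠ 76.9 (one-sample t-test, two-sided).
t = (x̄ − μ₀)/(s/√n) = (94.6 − 76.9)/(19.1/√4) = 1.8534
df = n − 1 = 3
Two-sided p-value ≈ 0.1609
Since p ≈ 0.1609 > α = 0.05, fail to reject H0; the evidence is not statistically significant.

1.8534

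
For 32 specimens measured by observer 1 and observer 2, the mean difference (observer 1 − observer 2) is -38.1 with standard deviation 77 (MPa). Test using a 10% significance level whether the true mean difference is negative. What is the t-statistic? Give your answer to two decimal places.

-2.80

H0: μ_d = 0; H1: μ_d < 0 (paired t-test on the differences, left-tailed).
t = d̄/(s_d/√n) = -38.1/(77/√32) = -2.80
df = n − 1 = 31
p-value = P(T ≤ -2.80) ≈ 0.004
Since p ≈ 0.004 < α = 0.1, reject H0; the evidence is statistically significant.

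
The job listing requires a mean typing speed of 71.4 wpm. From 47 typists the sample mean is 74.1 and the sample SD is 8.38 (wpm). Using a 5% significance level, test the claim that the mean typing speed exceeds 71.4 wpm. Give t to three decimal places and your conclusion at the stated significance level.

H0: μ = 71.4; H1: μ > 71.4 (one-sample t-test, right-tailed).
t = (x̄ − μ₀)/(s/√n) = (74.1 − 71.4)/(8.38/√47) = 2.209
df = n − 1 = 46
p-value = P(T ≥ 2.209) ≈ 0.016
Since p ≈ 0.016 < α = 0.05, reject H0; the evidence is statistically significant.

t = 2.209; reject H0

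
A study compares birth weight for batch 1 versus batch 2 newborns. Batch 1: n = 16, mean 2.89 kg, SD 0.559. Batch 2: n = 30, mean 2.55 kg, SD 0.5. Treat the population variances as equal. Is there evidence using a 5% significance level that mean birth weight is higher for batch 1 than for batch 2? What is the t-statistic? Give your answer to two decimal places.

Let group 1 = batch 1, group 2 = batch 2. H0: μ_1 = μ_2; H1: μ_1 > μ_2 (two-sample pooled-variance t-test, right-tailed).
s_p² = [(16−1)·0.559² + (30−1)·0.5²]/(16+30−2) = 0.2713
t = (2.89 − 2.55)/√[0.2713·(1/16 + 1/30)] = 2.11
df = n₁ + n₂ − 2 = 44
p-value = P(T ≥ 2.11) ≈ 0.0204
Since p ≈ 0.0204 < α = 0.05, reject H0; the data support H1.

2.11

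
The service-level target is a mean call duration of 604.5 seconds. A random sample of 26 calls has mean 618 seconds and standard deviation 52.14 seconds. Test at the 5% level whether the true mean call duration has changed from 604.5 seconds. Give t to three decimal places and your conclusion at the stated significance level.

H0: μ = 604.5; H1: μ ≠ 604.5 (one-sample t-test, two-sided).
t = (x̄ − μ₀)/(s/√n) = (618 − 604.5)/(52.14/√26) = 1.320
df = n − 1 = 25
Two-sided p-value ≈ 0.1987
Since p ≈ 0.1987 > α = 0.05, fail to reject H0; the data do not provide sufficient evidence against H0.

t = 1.320; fail to reject H0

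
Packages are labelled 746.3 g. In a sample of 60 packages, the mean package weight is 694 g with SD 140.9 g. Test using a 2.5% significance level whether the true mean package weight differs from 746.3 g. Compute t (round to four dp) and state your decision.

t = -2.8752; reject H0

H0: μ = 746.3; H1: μ ≠ 746.3 (one-sample t-test, two-sided).
t = (x̄ − μ₀)/(s/√n) = (694 − 746.3)/(140.9/√60) = -2.8752
df = n − 1 = 59
Two-sided p-value ≈ 0.0056
Since p ≈ 0.0056 < α = 0.025, reject H0; the data support H1.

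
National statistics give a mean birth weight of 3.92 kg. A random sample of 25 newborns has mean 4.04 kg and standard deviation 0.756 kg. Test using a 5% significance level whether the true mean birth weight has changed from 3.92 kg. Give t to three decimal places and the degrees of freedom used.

t = 0.794, df = 24

H0: μ = 3.92; H1: μ ≠ 3.92 (one-sample t-test, two-sided).
t = (x̄ − μ₀)/(s/√n) = (4.04 − 3.92)/(0.756/√25) = 0.794
df = n − 1 = 24
Two-sided p-value ≈ 0.4352
Since p ≈ 0.4352 > α = 0.05, fail to reject H0; the evidence is not statistically significant.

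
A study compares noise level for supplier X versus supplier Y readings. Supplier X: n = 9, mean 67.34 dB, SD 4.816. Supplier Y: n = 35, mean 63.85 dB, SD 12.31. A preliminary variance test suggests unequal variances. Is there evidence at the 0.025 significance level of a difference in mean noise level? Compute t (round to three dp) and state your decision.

Let group 1 = supplier X, group 2 = supplier Y. H0: μ_1 = μ_2; H1: μ_1 ≠ μ_2 (Welch's two-sample t-test, two-sided).
t = (x̄_1 − x̄_2)/√(s_1²/n_1 + s_2²/n_2) = (67.34 − 63.85)/√(4.816²/9 + 12.31²/35) = 1.328
Welch–Satterthwaite df ≈ 34.53
Two-sided p-value ≈ 0.193
Since p ≈ 0.193 > α = 0.025, fail to reject H0; the data do not provide sufficient evidence against H0.

t = 1.328; fail to reject H0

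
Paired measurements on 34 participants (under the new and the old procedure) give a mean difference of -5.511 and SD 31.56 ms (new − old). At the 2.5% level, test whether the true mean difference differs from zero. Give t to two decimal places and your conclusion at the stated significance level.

H0: μ_d = 0; H1: μ_d ≠ 0 (paired t-test on the differences, two-sided).
t = d̄/(s_d/√n) = -5.511/(31.56/√34) = -1.02
df = n − 1 = 33
Two-sided p-value ≈ 0.316
Since p ≈ 0.316 > α = 0.025, fail to reject H0; the evidence is not statistically significant.

t = -1.02; fail to reject H0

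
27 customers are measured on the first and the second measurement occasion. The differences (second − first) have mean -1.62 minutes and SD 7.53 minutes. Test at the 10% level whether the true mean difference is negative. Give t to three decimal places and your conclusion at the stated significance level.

t = -1.118; fail to reject H0

H0: μ_d = 0; H1: μ_d < 0 (paired t-test on the differences, left-tailed).
t = d̄/(s_d/√n) = -1.62/(7.53/√27) = -1.118
df = n − 1 = 26
p-value = P(T ≤ -1.118) ≈ 0.137
Since p ≈ 0.137 > α = 0.1, fail to reject H0; the evidence is not statistically significant.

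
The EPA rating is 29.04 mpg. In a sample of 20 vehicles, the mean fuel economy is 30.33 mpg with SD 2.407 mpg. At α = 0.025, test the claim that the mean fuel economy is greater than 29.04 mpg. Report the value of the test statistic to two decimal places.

2.40

H0: μ = 29.04; H1: μ > 29.04 (one-sample t-test, right-tailed).
t = (x̄ − μ₀)/(s/√n) = (30.33 − 29.04)/(2.407/√20) = 2.40
df = n − 1 = 19
p-value = P(T ≥ 2.40) ≈ 0.0135
Since p ≈ 0.0135 < α = 0.025, reject H0; the data support H1.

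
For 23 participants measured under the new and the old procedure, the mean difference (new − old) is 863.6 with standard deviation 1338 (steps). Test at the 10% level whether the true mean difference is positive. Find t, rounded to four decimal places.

3.0954

H0: μ_d = 0; H1: μ_d > 0 (paired t-test on the differences, right-tailed).
t = d̄/(s_d/√n) = 863.6/(1338/√23) = 3.0954
df = n − 1 = 22
p-value = P(T ≥ 3.0954) ≈ 0.003
Since p ≈ 0.003 < α = 0.1, reject H0; the evidence is statistically significant.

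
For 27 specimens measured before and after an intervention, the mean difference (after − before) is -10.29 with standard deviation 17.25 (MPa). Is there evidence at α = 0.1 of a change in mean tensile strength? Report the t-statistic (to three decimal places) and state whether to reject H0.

t = -3.100; reject H0

H0: μ_d = 0; H1: μ_d ≠ 0 (paired t-test on the differences, two-sided).
t = d̄/(s_d/√n) = -10.29/(17.25/√27) = -3.100
df = n − 1 = 26
Two-sided p-value ≈ 0.005
Since p ≈ 0.005 < α = 0.1, reject H0; the data support H1.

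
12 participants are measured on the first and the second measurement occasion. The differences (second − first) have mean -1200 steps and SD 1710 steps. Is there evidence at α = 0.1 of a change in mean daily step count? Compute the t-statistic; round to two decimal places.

H0: μ_d = 0; H1: μ_d ≠ 0 (paired t-test on the differences, two-sided).
t = d̄/(s_d/√n) = -1200/(1710/√12) = -2.43
df = n − 1 = 11
Two-sided p-value ≈ 0.0334
Since p ≈ 0.0334 < α = 0.1, reject H0; the evidence is statistically significant.

-2.43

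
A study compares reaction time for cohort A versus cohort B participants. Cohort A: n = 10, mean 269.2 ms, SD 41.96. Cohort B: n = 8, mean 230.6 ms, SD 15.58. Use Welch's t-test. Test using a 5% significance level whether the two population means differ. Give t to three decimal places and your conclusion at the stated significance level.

Let group 1 = cohort A, group 2 = cohort B. H0: μ_1 = μ_2; H1: μ_1 ≠ μ_2 (Welch's two-sample t-test, two-sided).
t = (x̄_1 − x̄_2)/√(s_1²/n_1 + s_2²/n_2) = (269.2 − 230.6)/√(41.96²/10 + 15.58²/8) = 2.687
Welch–Satterthwaite df ≈ 11.91
Two-sided p-value ≈ 0.0199
Since p ≈ 0.0199 < α = 0.05, reject H0; the data support H1.

t = 2.687; reject H0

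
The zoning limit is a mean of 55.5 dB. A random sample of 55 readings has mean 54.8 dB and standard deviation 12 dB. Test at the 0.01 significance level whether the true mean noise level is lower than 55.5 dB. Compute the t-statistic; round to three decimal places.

H0: μ = 55.5; H1: μ < 55.5 (one-sample t-test, left-tailed).
t = (x̄ − μ₀)/(s/√n) = (54.8 − 55.5)/(12/√55) = -0.433
df = n − 1 = 54
p-value = P(T ≤ -0.433) ≈ 0.334
Since p ≈ 0.334 > α = 0.01, fail to reject H0; the data do not provide sufficient evidence against H0.

-0.433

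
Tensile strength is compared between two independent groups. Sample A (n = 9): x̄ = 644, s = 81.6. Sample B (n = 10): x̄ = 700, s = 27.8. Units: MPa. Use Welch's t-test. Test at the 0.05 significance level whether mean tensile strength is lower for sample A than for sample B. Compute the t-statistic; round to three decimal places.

Let group 1 = sample A, group 2 = sample B. H0: μ_1 = μ_2; H1: μ_1 < μ_2 (Welch's two-sample t-test, left-tailed).
t = (x̄_1 − x̄_2)/√(s_1²/n_1 + s_2²/n_2) = (644 − 700)/√(81.6²/9 + 27.8²/10) = -1.959
Welch–Satterthwaite df ≈ 9.66
p-value = P(T ≤ -1.959) ≈ 0.040
Since p ≈ 0.040 < α = 0.05, reject H0; the data support H1.

-1.959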